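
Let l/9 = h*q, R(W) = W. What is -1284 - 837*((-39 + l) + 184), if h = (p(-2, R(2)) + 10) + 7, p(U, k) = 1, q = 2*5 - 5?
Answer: -800619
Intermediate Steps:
q = 5 (q = 10 - 5 = 5)
h = 18 (h = (1 + 10) + 7 = 11 + 7 = 18)
l = 810 (l = 9*(18*5) = 9*90 = 810)
-1284 - 837*((-39 + l) + 184) = -1284 - 837*((-39 + 810) + 184) = -1284 - 837*(771 + 184) = -1284 - 837*955 = -1284 - 799335 = -800619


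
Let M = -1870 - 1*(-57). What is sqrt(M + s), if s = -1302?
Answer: I*sqrt(3115) ≈ 55.812*I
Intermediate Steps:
M = -1813 (M = -1870 + 57 = -1813)
sqrt(M + s) = sqrt(-1813 - 1302) = sqrt(-3115) = I*sqrt(3115)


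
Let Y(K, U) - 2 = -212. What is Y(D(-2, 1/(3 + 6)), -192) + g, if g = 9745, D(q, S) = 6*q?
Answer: 9535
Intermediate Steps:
Y(K, U) = -210 (Y(K, U) = 2 - 212 = -210)
Y(D(-2, 1/(3 + 6)), -192) + g = -210 + 9745 = 9535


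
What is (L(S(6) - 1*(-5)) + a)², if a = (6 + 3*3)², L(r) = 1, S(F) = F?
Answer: 51076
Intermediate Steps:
a = 225 (a = (6 + 9)² = 15² = 225)
(L(S(6) - 1*(-5)) + a)² = (1 + 225)² = 226² = 51076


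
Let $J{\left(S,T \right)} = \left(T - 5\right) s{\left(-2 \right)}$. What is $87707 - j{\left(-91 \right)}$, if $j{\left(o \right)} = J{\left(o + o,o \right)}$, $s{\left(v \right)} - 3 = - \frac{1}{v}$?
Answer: $88043$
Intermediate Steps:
$s{\left(v \right)} = 3 - \frac{1}{v}$
$J{\left(S,T \right)} = - \frac{35}{2} + \frac{7 T}{2}$ ($J{\left(S,T \right)} = \left(T - 5\right) \left(3 - \frac{1}{-2}\right) = \left(-5 + T\right) \left(3 - - \frac{1}{2}\right) = \left(-5 + T\right) \left(3 + \frac{1}{2}\right) = \left(-5 + T\right) \frac{7}{2} = - \frac{35}{2} + \frac{7 T}{2}$)
$j{\left(o \right)} = - \frac{35}{2} + \frac{7 o}{2}$
$87707 - j{\left(-91 \right)} = 87707 - \left(- \frac{35}{2} + \frac{7}{2} \left(-91\right)\right) = 87707 - \left(- \frac{35}{2} - \frac{637}{2}\right) = 87707 - -336 = 87707 + 336 = 88043$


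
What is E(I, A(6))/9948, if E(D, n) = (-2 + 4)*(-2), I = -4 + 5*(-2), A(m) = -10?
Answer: -1/2487 ≈ -0.00040209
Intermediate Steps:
I = -14 (I = -4 - 10 = -14)
E(D, n) = -4 (E(D, n) = 2*(-2) = -4)
E(I, A(6))/9948 = -4/9948 = -4*1/9948 = -1/2487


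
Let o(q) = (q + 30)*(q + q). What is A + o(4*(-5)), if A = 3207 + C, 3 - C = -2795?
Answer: 5605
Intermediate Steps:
C = 2798 (C = 3 - 1*(-2795) = 3 + 2795 = 2798)
o(q) = 2*q*(30 + q) (o(q) = (30 + q)*(2*q) = 2*q*(30 + q))
A = 6005 (A = 3207 + 2798 = 6005)
A + o(4*(-5)) = 6005 + 2*(4*(-5))*(30 + 4*(-5)) = 6005 + 2*(-20)*(30 - 20) = 6005 + 2*(-20)*10 = 6005 - 400 = 5605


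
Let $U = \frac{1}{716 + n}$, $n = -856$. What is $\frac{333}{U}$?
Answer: $-46620$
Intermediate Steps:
$U = - \frac{1}{140}$ ($U = \frac{1}{716 - 856} = \frac{1}{-140} = - \frac{1}{140} \approx -0.0071429$)
$\frac{333}{U} = \frac{333}{- \frac{1}{140}} = 333 \left(-140\right) = -46620$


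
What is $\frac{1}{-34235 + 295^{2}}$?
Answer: $\frac{1}{52790} \approx 1.8943 \cdot 10^{-5}$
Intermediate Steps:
$\frac{1}{-34235 + 295^{2}} = \frac{1}{-34235 + 87025} = \frac{1}{52790}$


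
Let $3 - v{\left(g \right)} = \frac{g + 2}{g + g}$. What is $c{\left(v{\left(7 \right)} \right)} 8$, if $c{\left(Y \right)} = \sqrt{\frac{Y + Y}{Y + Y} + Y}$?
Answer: $\frac{4 \sqrt{658}}{7} \approx 14.658$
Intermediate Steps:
$v{\left(g \right)} = 3 - \frac{2 + g}{2 g}$ ($v{\left(g \right)} = 3 - \frac{g + 2}{g + g} = 3 - \frac{2 + g}{2 g}$)
$c{\left(Y \right)} = \sqrt{1 + Y}$ ($c{\left(Y \right)} = \sqrt{\frac{2 Y}{2 Y} + Y} = \sqrt{2 Y \frac{1}{2 Y} + Y} = \sqrt{1 + Y}$)
$c{\left(v{\left(7 \right)} \right)} 8 = \sqrt{1 + \left(\frac{5}{2} - \frac{1}{7}\right)} 8 = \sqrt{1 + \frac{33}{14}} \cdot 8 = \sqrt{\frac{47}{14}} \cdot 8 = \frac{\sqrt{658}}{14} \cdot 8 = \frac{4 \sqrt{658}}{7}$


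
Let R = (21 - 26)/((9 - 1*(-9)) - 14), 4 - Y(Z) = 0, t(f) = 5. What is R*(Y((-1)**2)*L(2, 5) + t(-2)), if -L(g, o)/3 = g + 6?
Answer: 455/4 ≈ 113.75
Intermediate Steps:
L(g, o) = -18 - 3*g (L(g, o) = -3*(g + 6) = -3*(6 + g) = -18 - 3*g)
Y(Z) = 4 (Y(Z) = 4 - 1*0 = 4 + 0 = 4)
R = -5/4 (R = -5/((9 + 9) - 14) = -5/(18 - 14) = -5/4 ≈ -1.2500)
R*(Y((-1)**2)*L(2, 5) + t(-2)) = -5*(4*(-18 - 3*2) + 5)/4 = -5*(4*(-18 - 6) + 5)/4 = -5*(4*(-24) + 5)/4 = -5*(-96 + 5)/4 = -5/4*(-91) = 455/4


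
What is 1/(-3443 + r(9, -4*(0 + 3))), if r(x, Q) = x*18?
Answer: -1/3281 ≈ -0.00030479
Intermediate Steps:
r(x, Q) = 18*x
1/(-3443 + r(9, -4*(0 + 3))) = 1/(-3443 + 18*9) = 1/(-3443 + 162) = 1/(-3281) = -1/3281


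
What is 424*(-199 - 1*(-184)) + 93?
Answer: -6267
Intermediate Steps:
424*(-199 - 1*(-184)) + 93 = 424*(-199 + 184) + 93 = 424*(-15) + 93 = -6360 + 93 = -6267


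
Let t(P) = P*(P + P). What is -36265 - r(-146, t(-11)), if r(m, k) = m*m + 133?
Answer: -57714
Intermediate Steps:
t(P) = 2*P**2 (t(P) = P*(2*P) = 2*P**2)
r(m, k) = 133 + m**2 (r(m, k) = m**2 + 133 = 133 + m**2)
-36265 - r(-146, t(-11)) = -36265 - (133 + (-146)**2) = -36265 - (133 + 21316) = -36265 - 1*21449 = -36265 - 21449 = -57714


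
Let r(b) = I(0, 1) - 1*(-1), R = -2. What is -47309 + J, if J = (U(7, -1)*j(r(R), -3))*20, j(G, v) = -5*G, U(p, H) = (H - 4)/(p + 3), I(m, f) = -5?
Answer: -47509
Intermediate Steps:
r(b) = -4 (r(b) = -5 - 1*(-1) = -5 + 1 = -4)
U(p, H) = (-4 + H)/(3 + p)
J = -200 (J = (((-4 - 1)/(3 + 7))*(-5*(-4)))*20 = ((-5/10)*20)*20 = (((1/10)*(-5))*20)*20 = -1/2*20*20 = -10*20 = -200)
-47309 + J = -47309 - 200 = -47509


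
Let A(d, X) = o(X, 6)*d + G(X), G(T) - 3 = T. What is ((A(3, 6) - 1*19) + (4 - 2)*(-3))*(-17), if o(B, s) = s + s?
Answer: -340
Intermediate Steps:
o(B, s) = 2*s
G(T) = 3 + T
A(d, X) = 3 + X + 12*d (A(d, X) = (2*6)*d + (3 + X) = 12*d + (3 + X) = 3 + X + 12*d)
((A(3, 6) - 1*19) + (4 - 2)*(-3))*(-17) = (((3 + 6 + 12*3) - 1*19) + (4 - 2)*(-3))*(-17) = (((3 + 6 + 36) - 19) + 2*(-3))*(-17) = ((45 - 19) - 6)*(-17) = (26 - 6)*(-17) = 20*(-17) = -340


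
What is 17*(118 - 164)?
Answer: -782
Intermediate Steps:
17*(118 - 164) = 17*(-46) = -782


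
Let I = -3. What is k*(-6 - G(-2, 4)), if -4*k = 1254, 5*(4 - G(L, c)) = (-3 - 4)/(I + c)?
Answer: 35739/10 ≈ 3573.9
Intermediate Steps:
G(L, c) = 4 + 7/(5*(-3 + c)) (G(L, c) = 4 - (-3 - 4)/(5*(-3 + c)) = 4 - (-7)/(5*(-3 + c)) = 4 + 7/(5*(-3 + c)))
k = -627/2 (k = -1/4*1254 = -627/2 ≈ -313.50)
k*(-6 - G(-2, 4)) = -627*(-6 - (-53 + 20*4)/(5*(-3 + 4)))/2 = -627*(-6 - (-53 + 80)/(5*1))/2 = -627*(-6 - 27/5)/2 = -627/2*(-57/5) = 35739/10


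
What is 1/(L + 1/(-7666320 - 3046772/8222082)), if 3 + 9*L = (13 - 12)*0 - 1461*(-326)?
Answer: 94549672087518/5003600163416481943 ≈ 1.8896e-5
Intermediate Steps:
L = 158761/3 (L = -⅓ + ((13 - 12)*0 - 1461*(-326))/9 = -⅓ + (1*0 + 476286)/9 = -⅓ + (0 + 476286)/9 = -⅓ + (⅑)*476286 = -⅓ + 158762/3 = 158761/3 ≈ 52920.)
1/(L + 1/(-7666320 - 3046772/8222082)) = 1/(158761/3 + 1/(-7666320 - 3046772/8222082)) = 1/(158761/3 + 1/(-7666320 - 3046772*1/8222082)) = 1/(158761/3 + 1/(-7666320 - 1523386/4111041)) = 1/(158761/3 + 1/(-31516557362506/4111041)) = 1/(158761/3 - 4111041/31516557362506) = 1/(5003600163416481943/94549672087518) = 94549672087518/5003600163416481943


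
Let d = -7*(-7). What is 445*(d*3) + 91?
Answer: 65506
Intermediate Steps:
d = 49
445*(d*3) + 91 = 445*(49*3) + 91 = 445*147 + 91 = 65415 + 91 = 65506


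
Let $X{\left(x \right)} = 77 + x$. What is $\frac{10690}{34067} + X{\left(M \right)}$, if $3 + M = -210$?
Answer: $- \frac{4622422}{34067} \approx -135.69$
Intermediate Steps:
$M = -213$ ($M = -3 - 210 = -213$)
$\frac{10690}{34067} + X{\left(M \right)} = \frac{10690}{34067} + \left(77 - 213\right) = 10690 \cdot \frac{1}{34067} - 136 = \frac{10690}{34067} - 136 = - \frac{4622422}{34067}$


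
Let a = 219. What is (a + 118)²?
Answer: 113569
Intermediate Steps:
(a + 118)² = (219 + 118)² = 337² = 113569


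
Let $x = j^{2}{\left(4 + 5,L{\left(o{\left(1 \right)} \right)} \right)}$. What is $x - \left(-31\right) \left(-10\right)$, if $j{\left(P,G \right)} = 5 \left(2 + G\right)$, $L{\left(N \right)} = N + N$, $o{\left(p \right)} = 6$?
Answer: $4590$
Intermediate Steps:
$L{\left(N \right)} = 2 N$
$j{\left(P,G \right)} = 10 + 5 G$
$x = 4900$ ($x = \left(10 + 5 \cdot 2 \cdot 6\right)^{2} = \left(10 + 5 \cdot 12\right)^{2} = \left(10 + 60\right)^{2} = 70^{2} = 4900$)
$x - \left(-31\right) \left(-10\right) = 4900 - \left(-31\right) \left(-10\right) = 4900 - 310 = 4590$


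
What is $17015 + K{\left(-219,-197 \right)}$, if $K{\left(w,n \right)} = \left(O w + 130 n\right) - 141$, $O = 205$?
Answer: $-53631$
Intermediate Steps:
$K{\left(w,n \right)} = -141 + 130 n + 205 w$ ($K{\left(w,n \right)} = \left(205 w + 130 n\right) - 141 = \left(130 n + 205 w\right) - 141 = -141 + 130 n + 205 w$)
$17015 + K{\left(-219,-197 \right)} = 17015 + \left(-141 + 130 \left(-197\right) + 205 \left(-219\right)\right) = 17015 - 70646 = -53631$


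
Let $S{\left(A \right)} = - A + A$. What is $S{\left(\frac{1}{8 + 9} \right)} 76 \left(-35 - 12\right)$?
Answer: $0$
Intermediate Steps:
$S{\left(A \right)} = 0$
$S{\left(\frac{1}{8 + 9} \right)} 76 \left(-35 - 12\right) = 0 \cdot 76 \left(-35 - 12\right) = 0 \left(-47\right) = 0$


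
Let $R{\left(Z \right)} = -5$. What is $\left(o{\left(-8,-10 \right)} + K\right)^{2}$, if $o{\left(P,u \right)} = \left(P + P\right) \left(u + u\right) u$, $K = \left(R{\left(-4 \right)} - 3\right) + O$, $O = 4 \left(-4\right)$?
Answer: $10394176$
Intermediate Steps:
$O = -16$
$K = -24$ ($K = \left(-5 - 3\right) - 16 = -8 - 16 = -24$)
$o{\left(P,u \right)} = 4 P u^{2}$ ($o{\left(P,u \right)} = 2 P 2 u u = 4 P u u = 4 P u^{2}$)
$\left(o{\left(-8,-10 \right)} + K\right)^{2} = \left(4 \left(-8\right) \left(-10\right)^{2} - 24\right)^{2} = \left(4 \left(-8\right) 100 - 24\right)^{2} = \left(-3200 - 24\right)^{2} = \left(-3224\right)^{2} = 10394176$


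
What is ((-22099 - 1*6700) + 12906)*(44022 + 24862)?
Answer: -1094773412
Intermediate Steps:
((-22099 - 1*6700) + 12906)*(44022 + 24862) = ((-22099 - 6700) + 12906)*68884 = (-28799 + 12906)*68884 = -15893*68884 = -1094773412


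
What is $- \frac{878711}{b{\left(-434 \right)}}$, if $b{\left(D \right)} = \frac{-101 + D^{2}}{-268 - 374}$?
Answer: $\frac{564132462}{188255} \approx 2996.6$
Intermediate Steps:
$b{\left(D \right)} = \frac{101}{642} - \frac{D^{2}}{642}$ ($b{\left(D \right)} = \frac{-101 + D^{2}}{-642} = \left(-101 + D^{2}\right) \left(- \frac{1}{642}\right) = \frac{101}{642} - \frac{D^{2}}{642}$)
$- \frac{878711}{b{\left(-434 \right)}} = - \frac{878711}{\frac{101}{642} - \frac{\left(-434\right)^{2}}{642}} = - \frac{878711}{\frac{101}{642} - \frac{94178}{321}} = - \frac{878711}{- \frac{188255}{642}} = \left(-878711\right) \left(- \frac{642}{188255}\right) = \frac{564132462}{188255}$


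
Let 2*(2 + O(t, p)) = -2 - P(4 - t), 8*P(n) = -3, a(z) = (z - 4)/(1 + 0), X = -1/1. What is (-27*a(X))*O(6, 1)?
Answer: -6075/16 ≈ -379.69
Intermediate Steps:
X = -1 (X = -1*1 = -1)
a(z) = -4 + z (a(z) = (-4 + z)/1 = (-4 + z)*1 = -4 + z)
P(n) = -3/8 (P(n) = (1/8)*(-3) = -3/8)
O(t, p) = -45/16 (O(t, p) = -2 + (-2 - 1*(-3/8))/2 = -2 + (-2 + 3/8)/2 = -2 + (1/2)*(-13/8) = -2 - 13/16 = -45/16)
(-27*a(X))*O(6, 1) = -27*(-4 - 1)*(-45/16) = -27*(-5)*(-45/16) = 135*(-45/16) = -6075/16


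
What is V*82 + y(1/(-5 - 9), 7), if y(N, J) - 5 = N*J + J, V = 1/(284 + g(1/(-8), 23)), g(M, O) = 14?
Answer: 3509/298 ≈ 11.775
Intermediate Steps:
V = 1/298 (V = 1/(284 + 14) = 1/298 ≈ 0.0033557)
y(N, J) = 5 + J + J*N (y(N, J) = 5 + (N*J + J) = 5 + (J*N + J) = 5 + (J + J*N) = 5 + J + J*N)
V*82 + y(1/(-5 - 9), 7) = (1/298)*82 + (5 + 7 + 7/(-5 - 9)) = 41/149 + (5 + 7 + 7/(-14)) = 41/149 + (5 + 7 + 7*(-1/14)) = 41/149 + (5 + 7 - ½) = 41/149 + 23/2 = 3509/298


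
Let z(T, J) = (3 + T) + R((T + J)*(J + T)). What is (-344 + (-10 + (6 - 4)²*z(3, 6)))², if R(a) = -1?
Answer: 111556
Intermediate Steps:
z(T, J) = 2 + T (z(T, J) = (3 + T) - 1 = 2 + T)
(-344 + (-10 + (6 - 4)²*z(3, 6)))² = (-344 + (-10 + (6 - 4)²*(2 + 3)))² = (-344 + (-10 + 2²*5))² = (-344 + (-10 + 4*5))² = (-344 + (-10 + 20))² = (-344 + 10)² = (-334)² = 111556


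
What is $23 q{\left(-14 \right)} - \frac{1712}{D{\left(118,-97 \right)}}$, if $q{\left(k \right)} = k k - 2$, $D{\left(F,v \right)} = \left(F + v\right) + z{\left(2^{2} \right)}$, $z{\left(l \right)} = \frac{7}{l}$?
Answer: $\frac{399194}{91} \approx 4386.8$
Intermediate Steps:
$D{\left(F,v \right)} = \frac{7}{4} + F + v$ ($D{\left(F,v \right)} = \left(F + v\right) + \frac{7}{2^{2}} = \left(F + v\right) + \frac{7}{4} = \frac{7}{4} + F + v$)
$q{\left(k \right)} = -2 + k^{2}$ ($q{\left(k \right)} = k^{2} - 2 = -2 + k^{2}$)
$23 q{\left(-14 \right)} - \frac{1712}{D{\left(118,-97 \right)}} = 23 \left(-2 + \left(-14\right)^{2}\right) - \frac{1712}{\frac{7}{4} + 118 - 97} = 23 \left(-2 + 196\right) - \frac{1712}{\frac{91}{4}} = 23 \cdot 194 - \frac{6848}{91} = 4462 - \frac{6848}{91} = \frac{399194}{91}$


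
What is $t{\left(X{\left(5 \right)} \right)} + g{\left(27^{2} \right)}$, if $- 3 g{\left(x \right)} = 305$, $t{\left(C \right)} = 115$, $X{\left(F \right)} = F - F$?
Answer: $\frac{40}{3} \approx 13.333$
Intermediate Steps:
$X{\left(F \right)} = 0$
$g{\left(x \right)} = - \frac{305}{3}$ ($g{\left(x \right)} = \left(- \frac{1}{3}\right) 305 = - \frac{305}{3}$)
$t{\left(X{\left(5 \right)} \right)} + g{\left(27^{2} \right)} = 115 - \frac{305}{3} = \frac{40}{3}$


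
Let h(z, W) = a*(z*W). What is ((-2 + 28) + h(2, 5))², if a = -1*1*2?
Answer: 36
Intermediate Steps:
a = -2 (a = -1*2 = -2)
h(z, W) = -2*W*z (h(z, W) = -2*z*W = -2*W*z)
((-2 + 28) + h(2, 5))² = ((-2 + 28) - 2*5*2)² = (26 - 20)² = 6² = 36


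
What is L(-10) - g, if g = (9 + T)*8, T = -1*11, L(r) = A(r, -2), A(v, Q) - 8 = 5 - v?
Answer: 39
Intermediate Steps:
A(v, Q) = 13 - v (A(v, Q) = 8 + (5 - v) = 13 - v)
L(r) = 13 - r
T = -11
g = -16 (g = (9 - 11)*8 = -2*8 = -16)
L(-10) - g = (13 - 1*(-10)) - 1*(-16) = (13 + 10) + 16 = 23 + 16 = 39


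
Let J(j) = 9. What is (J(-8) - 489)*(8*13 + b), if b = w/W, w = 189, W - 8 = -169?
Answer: -1135200/23 ≈ -49357.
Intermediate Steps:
W = -161 (W = 8 - 169 = -161)
b = -27/23 (b = 189/(-161) = 189*(-1/161) = -27/23 ≈ -1.1739)
(J(-8) - 489)*(8*13 + b) = (9 - 489)*(8*13 - 27/23) = -480*(104 - 27/23) = -480*2365/23 = -1135200/23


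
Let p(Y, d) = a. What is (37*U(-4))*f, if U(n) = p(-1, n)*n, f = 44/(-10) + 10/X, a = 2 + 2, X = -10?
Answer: 15984/5 ≈ 3196.8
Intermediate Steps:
a = 4
p(Y, d) = 4
f = -27/5 (f = 44/(-10) + 10/(-10) = 44*(-⅒) + 10*(-⅒) = -22/5 - 1 = -27/5 ≈ -5.4000)
U(n) = 4*n
(37*U(-4))*f = (37*(4*(-4)))*(-27/5) = (37*(-16))*(-27/5) = -592*(-27/5) = 15984/5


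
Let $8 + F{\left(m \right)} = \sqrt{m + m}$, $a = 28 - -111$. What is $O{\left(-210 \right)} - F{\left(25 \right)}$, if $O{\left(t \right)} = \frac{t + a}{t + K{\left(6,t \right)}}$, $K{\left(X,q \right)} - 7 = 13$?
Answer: $\frac{1591}{190} - 5 \sqrt{2} \approx 1.3026$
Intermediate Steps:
$a = 139$ ($a = 28 + 111 = 139$)
$K{\left(X,q \right)} = 20$ ($K{\left(X,q \right)} = 7 + 13 = 20$)
$O{\left(t \right)} = \frac{139 + t}{20 + t}$ ($O{\left(t \right)} = \frac{t + 139}{t + 20} = \frac{139 + t}{20 + t}$)
$F{\left(m \right)} = -8 + \sqrt{2} \sqrt{m}$ ($F{\left(m \right)} = -8 + \sqrt{m + m} = -8 + \sqrt{2 m} = -8 + \sqrt{2} \sqrt{m}$)
$O{\left(-210 \right)} - F{\left(25 \right)} = \frac{139 - 210}{20 - 210} - \left(-8 + \sqrt{2} \sqrt{25}\right) = \frac{1}{-190} \left(-71\right) - \left(-8 + \sqrt{2} \cdot 5\right) = \left(- \frac{1}{190}\right) \left(-71\right) - \left(-8 + 5 \sqrt{2}\right) = \frac{71}{190} + \left(8 - 5 \sqrt{2}\right) = \frac{1591}{190} - 5 \sqrt{2}$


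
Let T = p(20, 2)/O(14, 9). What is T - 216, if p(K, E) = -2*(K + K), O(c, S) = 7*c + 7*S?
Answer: -34856/161 ≈ -216.50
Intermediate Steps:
O(c, S) = 7*S + 7*c
p(K, E) = -4*K
T = -80/161 (T = (-4*20)/(7*9 + 7*14) = -80/(63 + 98) = -80/161 ≈ -0.49689)
T - 216 = -80/161 - 216 = -34856/161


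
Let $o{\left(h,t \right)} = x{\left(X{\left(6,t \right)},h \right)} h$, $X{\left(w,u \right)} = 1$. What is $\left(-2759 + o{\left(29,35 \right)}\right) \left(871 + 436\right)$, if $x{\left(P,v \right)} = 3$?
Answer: $-3492304$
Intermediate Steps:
$o{\left(h,t \right)} = 3 h$
$\left(-2759 + o{\left(29,35 \right)}\right) \left(871 + 436\right) = \left(-2759 + 3 \cdot 29\right) \left(871 + 436\right) = \left(-2759 + 87\right) 1307 = \left(-2672\right) 1307 = -3492304$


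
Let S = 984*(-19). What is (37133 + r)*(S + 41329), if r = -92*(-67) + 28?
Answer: 980574725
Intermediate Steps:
r = 6192 (r = 6164 + 28 = 6192)
S = -18696
(37133 + r)*(S + 41329) = (37133 + 6192)*(-18696 + 41329) = 43325*22633 = 980574725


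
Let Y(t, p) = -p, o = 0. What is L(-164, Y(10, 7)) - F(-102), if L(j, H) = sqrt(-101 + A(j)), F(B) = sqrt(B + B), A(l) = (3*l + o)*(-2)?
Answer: sqrt(883) - 2*I*sqrt(51) ≈ 29.715 - 14.283*I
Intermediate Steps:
A(l) = -6*l (A(l) = (3*l + 0)*(-2) = (3*l)*(-2) = -6*l)
F(B) = sqrt(2)*sqrt(B) (F(B) = sqrt(2*B) = sqrt(2)*sqrt(B))
L(j, H) = sqrt(-101 - 6*j)
L(-164, Y(10, 7)) - F(-102) = sqrt(-101 - 6*(-164)) - sqrt(2)*sqrt(-102) = sqrt(-101 + 984) - sqrt(2)*I*sqrt(102) = sqrt(883) - 2*I*sqrt(51)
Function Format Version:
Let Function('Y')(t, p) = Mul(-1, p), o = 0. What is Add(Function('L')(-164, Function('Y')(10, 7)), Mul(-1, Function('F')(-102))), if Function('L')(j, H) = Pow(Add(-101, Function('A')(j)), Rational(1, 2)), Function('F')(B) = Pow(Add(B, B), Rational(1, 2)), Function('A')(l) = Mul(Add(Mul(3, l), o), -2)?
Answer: Add(Pow(883, Rational(1, 2)), Mul(-2, I, Pow(51, Rational(1, 2)))) ≈ Add(29.715, Mul(-14.283, I))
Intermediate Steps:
Function('A')(l) = Mul(-6, l) (Function('A')(l) = Mul(Add(Mul(3, l), 0), -2) = Mul(Mul(3, l), -2) = Mul(-6, l))
Function('F')(B) = Mul(Pow(2, Rational(1, 2)), Pow(B, Rational(1, 2))) (Function('F')(B) = Pow(Mul(2, B), Rational(1, 2)) = Mul(Pow(2, Rational(1, 2)), Pow(B, Rational(1, 2))))
Function('L')(j, H) = Pow(Add(-101, Mul(-6, j)), Rational(1, 2))
Add(Function('L')(-164, Function('Y')(10, 7)), Mul(-1, Function('F')(-102))) = Add(Pow(Add(-101, Mul(-6, -164)), Rational(1, 2)), Mul(-1, Mul(Pow(2, Rational(1, 2)), Pow(-102, Rational(1, 2))))) = Add(Pow(Add(-101, 984), Rational(1, 2)), Mul(-1, Mul(Pow(2, Rational(1, 2)), Mul(I, Pow(102, Rational(1, 2)))))) = Add(Pow(883, Rational(1, 2)), Mul(-1, Mul(2, I, Pow(51, Rational(1, 2))))) = Add(Pow(883, Rational(1, 2)), Mul(-2, I, Pow(51, Rational(1, 2))))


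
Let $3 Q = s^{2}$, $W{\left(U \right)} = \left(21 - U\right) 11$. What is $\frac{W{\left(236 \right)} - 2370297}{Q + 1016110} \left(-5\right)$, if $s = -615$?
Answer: $\frac{2372662}{228437} \approx 10.387$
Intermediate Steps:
$W{\left(U \right)} = 231 - 11 U$
$Q = 126075$ ($Q = \frac{\left(-615\right)^{2}}{3} = \frac{1}{3} \cdot 378225 = 126075$)
$\frac{W{\left(236 \right)} - 2370297}{Q + 1016110} \left(-5\right) = \frac{\left(231 - 2596\right) - 2370297}{126075 + 1016110} \left(-5\right) = \frac{\left(231 - 2596\right) - 2370297}{1142185} \left(-5\right) = \left(-2365 - 2370297\right) \frac{1}{1142185} \left(-5\right) = \left(-2372662\right) \frac{1}{1142185} \left(-5\right) = \left(- \frac{2372662}{1142185}\right) \left(-5\right) = \frac{2372662}{228437}$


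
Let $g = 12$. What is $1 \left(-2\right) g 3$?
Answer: $-72$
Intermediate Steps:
$1 \left(-2\right) g 3 = 1 \left(-2\right) 12 \cdot 3 = \left(-2\right) 12 \cdot 3 = \left(-24\right) 3 = -72$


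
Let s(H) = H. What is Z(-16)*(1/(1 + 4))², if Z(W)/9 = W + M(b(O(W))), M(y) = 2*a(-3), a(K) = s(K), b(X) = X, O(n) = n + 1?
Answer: -198/25 ≈ -7.9200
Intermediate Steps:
O(n) = 1 + n
a(K) = K
M(y) = -6 (M(y) = 2*(-3) = -6)
Z(W) = -54 + 9*W (Z(W) = 9*(W - 6) = 9*(-6 + W) = -54 + 9*W)
Z(-16)*(1/(1 + 4))² = (-54 + 9*(-16))*(1/(1 + 4))² = (-54 - 144)*(1/5)² = -198*(⅕)² = -198*1/25 = -198/25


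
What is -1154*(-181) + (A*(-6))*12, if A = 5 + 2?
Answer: 208370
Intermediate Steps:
A = 7
-1154*(-181) + (A*(-6))*12 = -1154*(-181) + (7*(-6))*12 = 208874 - 42*12 = 208874 - 504 = 208370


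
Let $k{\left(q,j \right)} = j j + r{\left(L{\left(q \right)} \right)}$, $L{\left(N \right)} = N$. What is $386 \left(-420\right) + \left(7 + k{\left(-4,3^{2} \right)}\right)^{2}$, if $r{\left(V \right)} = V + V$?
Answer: $-155720$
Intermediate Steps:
$r{\left(V \right)} = 2 V$
$k{\left(q,j \right)} = j^{2} + 2 q$ ($k{\left(q,j \right)} = j j + 2 q = j^{2} + 2 q$)
$386 \left(-420\right) + \left(7 + k{\left(-4,3^{2} \right)}\right)^{2} = 386 \left(-420\right) + \left(7 + \left(\left(3^{2}\right)^{2} + 2 \left(-4\right)\right)\right)^{2} = -162120 + \left(7 - \left(8 - 9^{2}\right)\right)^{2} = -162120 + \left(7 + \left(81 - 8\right)\right)^{2} = -162120 + \left(7 + 73\right)^{2} = -162120 + 80^{2} = -162120 + 6400 = -155720$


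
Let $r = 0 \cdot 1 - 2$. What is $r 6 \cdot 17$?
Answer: $-204$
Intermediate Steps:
$r = -2$ ($r = 0 - 2 = -2$)
$r 6 \cdot 17 = \left(-2\right) 6 \cdot 17 = \left(-12\right) 17 = -204$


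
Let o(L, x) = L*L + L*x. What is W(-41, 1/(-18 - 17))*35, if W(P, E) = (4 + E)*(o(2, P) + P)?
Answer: -16541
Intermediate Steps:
o(L, x) = L² + L*x
W(P, E) = (4 + E)*(4 + 3*P) (W(P, E) = (4 + E)*(2*(2 + P) + P) = (4 + E)*((4 + 2*P) + P) = (4 + E)*(4 + 3*P))
W(-41, 1/(-18 - 17))*35 = (16 + 4/(-18 - 17) + 12*(-41) + 3*(-41)/(-18 - 17))*35 = (16 + 4/(-35) - 492 + 3*(-41)/(-35))*35 = (16 + 4*(-1/35) - 492 + 3*(-1/35)*(-41))*35 = (16 - 4/35 - 492 + 123/35)*35 = -2363/5*35 = -16541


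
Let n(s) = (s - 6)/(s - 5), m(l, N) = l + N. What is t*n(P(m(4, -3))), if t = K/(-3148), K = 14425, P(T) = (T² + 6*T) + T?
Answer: -14425/4722 ≈ -3.0548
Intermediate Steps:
m(l, N) = N + l
P(T) = T² + 7*T
n(s) = (-6 + s)/(-5 + s)
t = -14425/3148 (t = 14425/(-3148) = 14425*(-1/3148) = -14425/3148 ≈ -4.5823)
t*n(P(m(4, -3))) = -14425*(-6 + (-3 + 4)*(7 + (-3 + 4)))/(3148*(-5 + (-3 + 4)*(7 + (-3 + 4)))) = -14425*(-6 + 1*(7 + 1))/(3148*(-5 + 1*(7 + 1))) = -14425*(-6 + 1*8)/(3148*(-5 + 1*8)) = -14425*(-6 + 8)/(3148*(-5 + 8)) = -14425*2/(3148*3) = -14425*2/9444 = -14425/3148*⅔ = -14425/4722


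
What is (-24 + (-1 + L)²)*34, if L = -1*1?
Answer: -680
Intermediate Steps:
L = -1
(-24 + (-1 + L)²)*34 = (-24 + (-1 - 1)²)*34 = (-24 + (-2)²)*34 = (-24 + 4)*34 = -20*34 = -680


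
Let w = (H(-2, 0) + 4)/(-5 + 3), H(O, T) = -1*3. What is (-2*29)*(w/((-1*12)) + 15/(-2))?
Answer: 5191/12 ≈ 432.58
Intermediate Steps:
H(O, T) = -3
w = -1/2 (w = (-3 + 4)/(-5 + 3) = 1/(-2) = 1*(-1/2) = -1/2 ≈ -0.50000)
(-2*29)*(w/((-1*12)) + 15/(-2)) = (-2*29)*(-1/(2*((-1*12))) + 15/(-2)) = -58*(-1/2/(-12) + 15*(-1/2)) = -58*(-1/2*(-1/12) - 15/2) = -58*(1/24 - 15/2) = -58*(-179/24) = 5191/12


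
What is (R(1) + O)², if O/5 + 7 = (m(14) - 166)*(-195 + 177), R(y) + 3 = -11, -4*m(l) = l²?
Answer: 372528601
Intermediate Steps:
m(l) = -l²/4
R(y) = -14 (R(y) = -3 - 11 = -14)
O = 19315 (O = -35 + 5*((-¼*14² - 166)*(-195 + 177)) = -35 + 5*((-¼*196 - 166)*(-18)) = -35 + 5*((-49 - 166)*(-18)) = -35 + 5*(-215*(-18)) = -35 + 5*3870 = -35 + 19350 = 19315)
(R(1) + O)² = (-14 + 19315)² = 19301² = 372528601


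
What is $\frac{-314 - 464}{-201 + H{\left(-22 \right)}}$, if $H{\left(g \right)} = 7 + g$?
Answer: $\frac{389}{108} \approx 3.6019$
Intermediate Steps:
$\frac{-314 - 464}{-201 + H{\left(-22 \right)}} = \frac{-314 - 464}{-201 + \left(7 - 22\right)} = - \frac{778}{-201 - 15} = - \frac{778}{-216} = \left(-778\right) \left(- \frac{1}{216}\right) = \frac{389}{108}$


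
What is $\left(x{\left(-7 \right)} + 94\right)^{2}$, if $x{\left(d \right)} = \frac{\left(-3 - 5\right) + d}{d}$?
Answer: $\frac{452929}{49} \approx 9243.5$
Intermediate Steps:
$x{\left(d \right)} = \frac{-8 + d}{d}$
$\left(x{\left(-7 \right)} + 94\right)^{2} = \left(\frac{-8 - 7}{-7} + 94\right)^{2} = \left(\left(- \frac{1}{7}\right) \left(-15\right) + 94\right)^{2} = \left(\frac{15}{7} + 94\right)^{2} = \left(\frac{673}{7}\right)^{2} = \frac{452929}{49}$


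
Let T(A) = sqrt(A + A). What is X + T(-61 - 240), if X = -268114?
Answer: -268114 + I*sqrt(602) ≈ -2.6811e+5 + 24.536*I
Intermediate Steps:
T(A) = sqrt(2)*sqrt(A) (T(A) = sqrt(2*A) = sqrt(2)*sqrt(A))
X + T(-61 - 240) = -268114 + sqrt(2)*sqrt(-61 - 240) = -268114 + sqrt(2)*sqrt(-301) = -268114 + sqrt(2)*(I*sqrt(301)) = -268114 + I*sqrt(602)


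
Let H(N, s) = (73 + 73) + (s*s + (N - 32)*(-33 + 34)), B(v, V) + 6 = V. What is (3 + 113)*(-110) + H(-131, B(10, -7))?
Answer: -12608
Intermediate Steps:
B(v, V) = -6 + V
H(N, s) = 114 + N + s**2 (H(N, s) = 146 + (s**2 + (-32 + N)*1) = 146 + (s**2 + (-32 + N)) = 146 + (-32 + N + s**2) = 114 + N + s**2)
(3 + 113)*(-110) + H(-131, B(10, -7)) = (3 + 113)*(-110) + (114 - 131 + (-6 - 7)**2) = 116*(-110) + (114 - 131 + (-13)**2) = -12760 + (114 - 131 + 169) = -12760 + 152 = -12608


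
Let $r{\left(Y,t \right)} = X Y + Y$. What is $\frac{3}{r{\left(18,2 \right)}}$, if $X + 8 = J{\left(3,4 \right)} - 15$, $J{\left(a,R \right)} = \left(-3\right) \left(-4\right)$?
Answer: $- \frac{1}{60} \approx -0.016667$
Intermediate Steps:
$J{\left(a,R \right)} = 12$
$X = -11$ ($X = -8 + \left(12 - 15\right) = -8 - 3 = -11$)
$r{\left(Y,t \right)} = - 10 Y$ ($r{\left(Y,t \right)} = - 11 Y + Y = - 10 Y$)
$\frac{3}{r{\left(18,2 \right)}} = \frac{3}{\left(-10\right) 18} = \frac{3}{-180} = 3 \left(- \frac{1}{180}\right) = - \frac{1}{60}$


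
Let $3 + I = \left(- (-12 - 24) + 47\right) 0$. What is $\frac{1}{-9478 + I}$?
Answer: $- \frac{1}{9481} \approx -0.00010547$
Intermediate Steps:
$I = -3$ ($I = -3 + \left(- (-12 - 24) + 47\right) 0 = -3 + \left(\left(-1\right) \left(-36\right) + 47\right) 0 = -3 + \left(36 + 47\right) 0 = -3 + 83 \cdot 0 = -3 + 0 = -3$)
$\frac{1}{-9478 + I} = \frac{1}{-9478 - 3} = \frac{1}{-9481} = - \frac{1}{9481}$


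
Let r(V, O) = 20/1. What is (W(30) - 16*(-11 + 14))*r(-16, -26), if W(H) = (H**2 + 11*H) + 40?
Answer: 24440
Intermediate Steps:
r(V, O) = 20 (r(V, O) = 20*1 = 20)
W(H) = 40 + H**2 + 11*H
(W(30) - 16*(-11 + 14))*r(-16, -26) = ((40 + 30**2 + 11*30) - 16*(-11 + 14))*20 = ((40 + 900 + 330) - 16*3)*20 = (1270 - 48)*20 = 1222*20 = 24440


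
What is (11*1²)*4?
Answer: 44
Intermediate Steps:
(11*1²)*4 = (11*1)*4 = 11*4 = 44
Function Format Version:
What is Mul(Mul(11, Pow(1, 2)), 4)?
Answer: 44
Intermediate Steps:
Mul(Mul(11, Pow(1, 2)), 4) = Mul(Mul(11, 1), 4) = Mul(11, 4) = 44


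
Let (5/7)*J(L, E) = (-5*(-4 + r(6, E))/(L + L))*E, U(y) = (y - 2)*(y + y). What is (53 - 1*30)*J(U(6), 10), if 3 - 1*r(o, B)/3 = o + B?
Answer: 34615/48 ≈ 721.15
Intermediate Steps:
r(o, B) = 9 - 3*B - 3*o (r(o, B) = 9 - 3*(o + B) = 9 - 3*(B + o) = 9 + (-3*B - 3*o) = 9 - 3*B - 3*o)
U(y) = 2*y*(-2 + y) (U(y) = (-2 + y)*(2*y) = 2*y*(-2 + y))
J(L, E) = -7*E*(-13 - 3*E)/(2*L) (J(L, E) = 7*((-5*(-4 + (9 - 3*E - 3*6))/(L + L))*E)/5 = 7*((-5*(-4 + (9 - 3*E - 18))/(2*L))*E)/5 = 7*((-5*(-4 + (-9 - 3*E))*1/(2*L))*E)/5 = 7*((-5*(-13 - 3*E)*1/(2*L))*E)/5 = 7*((-5*(-13 - 3*E)/(2*L))*E)/5 = 7*(-5*E*(-13 - 3*E)/(2*L))/5 = -7*E*(-13 - 3*E)/(2*L))
(53 - 1*30)*J(U(6), 10) = (53 - 1*30)*((7/2)*10*(13 + 3*10)/(2*6*(-2 + 6))) = (53 - 30)*((7/2)*10*(13 + 30)/(2*6*4)) = 23*((7/2)*10*43/48) = 23*((7/2)*10*(1/48)*43) = 23*(1505/48) = 34615/48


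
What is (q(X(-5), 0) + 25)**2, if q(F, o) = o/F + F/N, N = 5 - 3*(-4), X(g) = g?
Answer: 176400/289 ≈ 610.38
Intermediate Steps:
N = 17 (N = 5 + 12 = 17)
q(F, o) = F/17 + o/F (q(F, o) = o/F + F/17 = F/17 + o/F)
(q(X(-5), 0) + 25)**2 = (((1/17)*(-5) + 0/(-5)) + 25)**2 = ((-5/17 + 0*(-1/5)) + 25)**2 = ((-5/17 + 0) + 25)**2 = (-5/17 + 25)**2 = (420/17)**2 = 176400/289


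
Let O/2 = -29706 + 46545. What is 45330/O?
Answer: 7555/5613 ≈ 1.3460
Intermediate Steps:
O = 33678 (O = 2*(-29706 + 46545) = 2*16839 = 33678)
45330/O = 45330/33678 = 45330*(1/33678) = 7555/5613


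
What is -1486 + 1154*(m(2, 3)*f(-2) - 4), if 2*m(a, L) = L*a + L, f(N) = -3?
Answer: -21681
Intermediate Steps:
m(a, L) = L/2 + L*a/2 (m(a, L) = (L*a + L)/2 = (L + L*a)/2 = L/2 + L*a/2)
-1486 + 1154*(m(2, 3)*f(-2) - 4) = -1486 + 1154*(((½)*3*(1 + 2))*(-3) - 4) = -1486 + 1154*(((½)*3*3)*(-3) - 4) = -1486 + 1154*((9/2)*(-3) - 4) = -1486 + 1154*(-27/2 - 4) = -1486 + 1154*(-35/2) = -1486 - 20195 = -21681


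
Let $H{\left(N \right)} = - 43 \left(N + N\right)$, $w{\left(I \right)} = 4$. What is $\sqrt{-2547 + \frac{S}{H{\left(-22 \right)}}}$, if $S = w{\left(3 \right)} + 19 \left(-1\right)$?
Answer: $\frac{i \sqrt{2279358147}}{946} \approx 50.468 i$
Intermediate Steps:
$S = -15$ ($S = 4 + 19 \left(-1\right) = 4 - 19 = -15$)
$H{\left(N \right)} = - 86 N$ ($H{\left(N \right)} = - 43 \cdot 2 N = - 86 N$)
$\sqrt{-2547 + \frac{S}{H{\left(-22 \right)}}} = \sqrt{-2547 - \frac{15}{\left(-86\right) \left(-22\right)}} = \sqrt{-2547 - \frac{15}{1892}} = \sqrt{- \frac{4818939}{1892}} = \frac{i \sqrt{2279358147}}{946}$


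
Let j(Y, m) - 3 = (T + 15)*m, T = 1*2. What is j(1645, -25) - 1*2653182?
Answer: -2653604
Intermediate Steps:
T = 2
j(Y, m) = 3 + 17*m (j(Y, m) = 3 + (2 + 15)*m = 3 + 17*m)
j(1645, -25) - 1*2653182 = (3 + 17*(-25)) - 1*2653182 = (3 - 425) - 2653182 = -422 - 2653182 = -2653604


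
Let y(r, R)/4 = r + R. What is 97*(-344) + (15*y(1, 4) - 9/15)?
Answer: -165343/5 ≈ -33069.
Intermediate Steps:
y(r, R) = 4*R + 4*r (y(r, R) = 4*(r + R) = 4*(R + r) = 4*R + 4*r)
97*(-344) + (15*y(1, 4) - 9/15) = 97*(-344) + (15*(4*4 + 4*1) - 9/15) = -33368 + (15*(16 + 4) - 9*1/15) = -33368 + (15*20 - ⅗) = -33368 + (300 - ⅗) = -33368 + 1497/5 = -165343/5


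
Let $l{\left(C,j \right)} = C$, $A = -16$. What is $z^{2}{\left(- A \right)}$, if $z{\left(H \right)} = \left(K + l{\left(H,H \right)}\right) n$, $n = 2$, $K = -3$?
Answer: $676$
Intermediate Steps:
$z{\left(H \right)} = -6 + 2 H$ ($z{\left(H \right)} = \left(-3 + H\right) 2 = -6 + 2 H$)
$z^{2}{\left(- A \right)} = \left(-6 + 2 \left(\left(-1\right) \left(-16\right)\right)\right)^{2} = \left(-6 + 2 \cdot 16\right)^{2} = \left(-6 + 32\right)^{2} = 26^{2} = 676$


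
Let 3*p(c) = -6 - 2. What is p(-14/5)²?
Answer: 64/9 ≈ 7.1111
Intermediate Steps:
p(c) = -8/3 (p(c) = (-6 - 2)/3 = (⅓)*(-8) = -8/3)
p(-14/5)² = (-8/3)² = 64/9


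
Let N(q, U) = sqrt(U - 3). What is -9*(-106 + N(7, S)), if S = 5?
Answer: 954 - 9*sqrt(2) ≈ 941.27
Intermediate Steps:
N(q, U) = sqrt(-3 + U)
-9*(-106 + N(7, S)) = -9*(-106 + sqrt(-3 + 5)) = -9*(-106 + sqrt(2)) = 954 - 9*sqrt(2)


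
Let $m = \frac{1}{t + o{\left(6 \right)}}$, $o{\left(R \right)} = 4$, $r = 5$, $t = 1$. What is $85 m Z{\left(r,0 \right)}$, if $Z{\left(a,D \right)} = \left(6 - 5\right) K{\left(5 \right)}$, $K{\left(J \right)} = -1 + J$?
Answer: $68$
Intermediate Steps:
$m = \frac{1}{5}$ ($m = \frac{1}{1 + 4} = \frac{1}{5} \approx 0.2$)
$Z{\left(a,D \right)} = 4$ ($Z{\left(a,D \right)} = \left(6 - 5\right) \left(-1 + 5\right) = 1 \cdot 4 = 4$)
$85 m Z{\left(r,0 \right)} = 85 \cdot \frac{1}{5} \cdot 4 = 85 \cdot \frac{4}{5} = 68$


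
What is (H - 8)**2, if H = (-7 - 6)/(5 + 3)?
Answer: 5929/64 ≈ 92.641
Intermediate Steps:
H = -13/8 ≈ -1.6250
(H - 8)**2 = (-13/8 - 8)**2 = (-77/8)**2 = 5929/64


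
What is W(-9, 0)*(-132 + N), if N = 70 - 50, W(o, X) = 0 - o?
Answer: -1008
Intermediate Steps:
W(o, X) = -o
N = 20
W(-9, 0)*(-132 + N) = (-1*(-9))*(-132 + 20) = 9*(-112) = -1008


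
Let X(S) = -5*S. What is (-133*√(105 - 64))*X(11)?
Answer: 7315*√41 ≈ 46839.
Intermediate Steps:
(-133*√(105 - 64))*X(11) = (-133*√(105 - 64))*(-5*11) = -133*√41*(-55) = 7315*√41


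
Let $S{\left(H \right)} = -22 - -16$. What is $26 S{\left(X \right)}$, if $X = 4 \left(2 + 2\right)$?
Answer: $-156$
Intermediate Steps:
$X = 16$ ($X = 4 \cdot 4 = 16$)
$S{\left(H \right)} = -6$ ($S{\left(H \right)} = -22 + 16 = -6$)
$26 S{\left(X \right)} = 26 \left(-6\right) = -156$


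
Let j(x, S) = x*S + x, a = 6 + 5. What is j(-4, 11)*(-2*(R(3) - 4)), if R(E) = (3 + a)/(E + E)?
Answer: -160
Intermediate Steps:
a = 11
j(x, S) = x + S*x (j(x, S) = S*x + x = x + S*x)
R(E) = 7/E (R(E) = (3 + 11)/(E + E) = 14/((2*E)) = 14*(1/(2*E)) = 7/E)
j(-4, 11)*(-2*(R(3) - 4)) = (-4*(1 + 11))*(-2*(7/3 - 4)) = (-4*12)*(-2*(7*(⅓) - 4)) = -(-96)*(7/3 - 4) = -(-96)*(-5)/3 = -48*10/3 = -160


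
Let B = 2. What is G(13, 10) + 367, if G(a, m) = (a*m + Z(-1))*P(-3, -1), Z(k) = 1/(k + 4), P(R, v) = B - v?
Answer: 758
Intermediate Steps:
P(R, v) = 2 - v
Z(k) = 1/(4 + k)
G(a, m) = 1 + 3*a*m (G(a, m) = (a*m + 1/(4 - 1))*(2 - 1*(-1)) = (a*m + 1/3)*(2 + 1) = (a*m + ⅓)*3 = (⅓ + a*m)*3 = 1 + 3*a*m)
G(13, 10) + 367 = (1 + 3*13*10) + 367 = (1 + 390) + 367 = 391 + 367 = 758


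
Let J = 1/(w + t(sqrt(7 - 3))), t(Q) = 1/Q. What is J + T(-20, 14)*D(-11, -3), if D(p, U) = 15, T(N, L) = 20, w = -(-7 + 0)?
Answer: 4502/15 ≈ 300.13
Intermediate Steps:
t(Q) = 1/Q
w = 7 (w = -1*(-7) = 7)
J = 2/15 (J = 1/(7 + 1/(sqrt(7 - 3))) = 1/(7 + 1/(sqrt(4))) = 1/(7 + 1/2) = 1/(15/2) = 2/15 ≈ 0.13333)
J + T(-20, 14)*D(-11, -3) = 2/15 + 20*15 = 2/15 + 300 = 4502/15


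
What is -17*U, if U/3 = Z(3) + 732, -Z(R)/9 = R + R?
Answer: -34578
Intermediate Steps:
Z(R) = -18*R (Z(R) = -9*(R + R) = -18*R)
U = 2034 (U = 3*(-18*3 + 732) = 3*(-54 + 732) = 3*678 = 2034)
-17*U = -17*2034 = -34578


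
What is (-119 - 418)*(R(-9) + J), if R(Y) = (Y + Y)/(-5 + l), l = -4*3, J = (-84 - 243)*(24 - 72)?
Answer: -143298450/17 ≈ -8.4293e+6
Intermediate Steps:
J = 15696 (J = -327*(-48) = 15696)
l = -12
R(Y) = -2*Y/17 (R(Y) = (Y + Y)/(-5 - 12) = (2*Y)/(-17) = (2*Y)*(-1/17) = -2*Y/17)
(-119 - 418)*(R(-9) + J) = (-119 - 418)*(-2/17*(-9) + 15696) = -537*(18/17 + 15696) = -537*266850/17 = -143298450/17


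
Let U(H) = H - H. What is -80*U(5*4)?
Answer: 0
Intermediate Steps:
U(H) = 0
-80*U(5*4) = -80*0 = 0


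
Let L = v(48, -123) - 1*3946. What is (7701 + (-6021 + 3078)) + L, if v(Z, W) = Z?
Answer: 860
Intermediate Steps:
L = -3898 (L = 48 - 1*3946 = 48 - 3946 = -3898)
(7701 + (-6021 + 3078)) + L = (7701 + (-6021 + 3078)) - 3898 = (7701 - 2943) - 3898 = 4758 - 3898 = 860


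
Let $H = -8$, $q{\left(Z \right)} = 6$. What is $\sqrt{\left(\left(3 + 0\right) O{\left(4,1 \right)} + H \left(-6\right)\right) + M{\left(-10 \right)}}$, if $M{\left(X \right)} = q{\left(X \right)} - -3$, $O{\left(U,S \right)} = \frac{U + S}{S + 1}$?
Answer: $\frac{\sqrt{258}}{2} \approx 8.0312$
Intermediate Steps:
$O{\left(U,S \right)} = \frac{S + U}{1 + S}$
$M{\left(X \right)} = 9$ ($M{\left(X \right)} = 6 - -3 = 6 + 3 = 9$)
$\sqrt{\left(\left(3 + 0\right) O{\left(4,1 \right)} + H \left(-6\right)\right) + M{\left(-10 \right)}} = \sqrt{\left(\left(3 + 0\right) \frac{1 + 4}{1 + 1} - -48\right) + 9} = \sqrt{\left(3 \cdot \frac{1}{2} \cdot 5 + 48\right) + 9} = \sqrt{\left(3 \cdot \frac{5}{2} + 48\right) + 9} = \sqrt{\left(\frac{15}{2} + 48\right) + 9} = \sqrt{\frac{111}{2} + 9} = \sqrt{\frac{129}{2}} = \frac{\sqrt{258}}{2}$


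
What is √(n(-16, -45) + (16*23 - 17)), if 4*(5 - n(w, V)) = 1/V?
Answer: √320405/30 ≈ 18.868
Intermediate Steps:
n(w, V) = 5 - 1/(4*V)
√(n(-16, -45) + (16*23 - 17)) = √((5 - ¼/(-45)) + (16*23 - 17)) = √((5 - ¼*(-1/45)) + (368 - 17)) = √((5 + 1/180) + 351) = √(901/180 + 351) = √(64081/180) = √320405/30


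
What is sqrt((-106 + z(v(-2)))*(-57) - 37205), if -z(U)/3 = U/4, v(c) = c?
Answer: I*sqrt(124994)/2 ≈ 176.77*I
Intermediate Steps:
z(U) = -3*U/4
sqrt((-106 + z(v(-2)))*(-57) - 37205) = sqrt((-106 - 3/4*(-2))*(-57) - 37205) = sqrt((-106 + 3/2)*(-57) - 37205) = sqrt(-209/2*(-57) - 37205) = sqrt(11913/2 - 37205) = sqrt(-62497/2) = I*sqrt(124994)/2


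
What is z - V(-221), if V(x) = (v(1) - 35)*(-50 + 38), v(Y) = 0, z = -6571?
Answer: -6991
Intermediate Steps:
V(x) = 420 (V(x) = (0 - 35)*(-50 + 38) = -35*(-12) = 420)
z - V(-221) = -6571 - 1*420 = -6571 - 420 = -6991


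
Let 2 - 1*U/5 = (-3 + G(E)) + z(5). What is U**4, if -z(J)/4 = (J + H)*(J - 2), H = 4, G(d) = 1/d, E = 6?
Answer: 131290920150625/1296 ≈ 1.0130e+11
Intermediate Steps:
z(J) = -4*(-2 + J)*(4 + J) (z(J) = -4*(J + 4)*(J - 2) = -4*(4 + J)*(-2 + J) = -4*(-2 + J)*(4 + J))
U = 3385/6 (U = 10 - 5*((-3 + 1/6) + (32 - 8*5 - 4*5**2)) = 10 - 5*((-3 + 1/6) + (32 - 40 - 4*25)) = 10 - 5*(-17/6 + (32 - 40 - 100)) = 10 - 5*(-17/6 - 108) = 10 - 5*(-665/6) = 10 + 3325/6 = 3385/6 ≈ 564.17)
U**4 = (3385/6)**4 = 131290920150625/1296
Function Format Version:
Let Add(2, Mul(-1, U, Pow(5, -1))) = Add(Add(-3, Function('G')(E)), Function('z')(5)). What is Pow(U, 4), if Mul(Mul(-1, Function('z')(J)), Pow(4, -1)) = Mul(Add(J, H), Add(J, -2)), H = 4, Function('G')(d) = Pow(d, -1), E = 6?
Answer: Rational(131290920150625, 1296) ≈ 1.0130e+11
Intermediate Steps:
Function('z')(J) = Mul(-4, Add(-2, J), Add(4, J)) (Function('z')(J) = Mul(-4, Mul(Add(J, 4), Add(J, -2))) = Mul(-4, Mul(Add(4, J), Add(-2, J))) = Mul(-4, Mul(Add(-2, J), Add(4, J))) = Mul(-4, Add(-2, J), Add(4, J)))
U = Rational(3385, 6) (U = Add(10, Mul(-5, Add(Add(-3, Pow(6, -1)), Add(32, Mul(-8, 5), Mul(-4, Pow(5, 2)))))) = Add(10, Mul(-5, Add(Add(-3, Rational(1, 6)), Add(32, -40, Mul(-4, 25))))) = Add(10, Mul(-5, Add(Rational(-17, 6), Add(32, -40, -100)))) = Add(10, Mul(-5, Add(Rational(-17, 6), -108))) = Add(10, Mul(-5, Rational(-665, 6))) = Add(10, Rational(3325, 6)) = Rational(3385, 6) ≈ 564.17)
Pow(U, 4) = Pow(Rational(3385, 6), 4) = Rational(131290920150625, 1296)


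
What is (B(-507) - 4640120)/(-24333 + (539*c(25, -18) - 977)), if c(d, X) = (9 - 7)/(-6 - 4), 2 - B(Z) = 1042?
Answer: 23205800/127089 ≈ 182.59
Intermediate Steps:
B(Z) = -1040 (B(Z) = 2 - 1*1042 = 2 - 1042 = -1040)
c(d, X) = -1/5 (c(d, X) = 2/(-10) = 2*(-1/10) = -1/5)
(B(-507) - 4640120)/(-24333 + (539*c(25, -18) - 977)) = (-1040 - 4640120)/(-24333 + (539*(-1/5) - 977)) = -4641160/(-24333 + (-539/5 - 977)) = -4641160/(-24333 - 5424/5) = -4641160/(-127089/5) = -4641160*(-5/127089) = 23205800/127089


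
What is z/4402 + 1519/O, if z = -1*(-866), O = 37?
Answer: 3359340/81437 ≈ 41.251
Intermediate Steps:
z = 866
z/4402 + 1519/O = 866/4402 + 1519/37 = 866*(1/4402) + 1519*(1/37) = 433/2201 + 1519/37 = 3359340/81437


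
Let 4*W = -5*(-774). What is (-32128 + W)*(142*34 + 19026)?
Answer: -743302567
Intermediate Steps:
W = 1935/2 (W = (-5*(-774))/4 = (¼)*3870 = 1935/2 ≈ 967.50)
(-32128 + W)*(142*34 + 19026) = (-32128 + 1935/2)*(142*34 + 19026) = -62321*(4828 + 19026)/2 = -62321/2*23854 = -743302567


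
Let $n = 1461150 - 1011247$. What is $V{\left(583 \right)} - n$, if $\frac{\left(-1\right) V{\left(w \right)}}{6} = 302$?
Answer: $-451715$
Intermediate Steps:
$V{\left(w \right)} = -1812$ ($V{\left(w \right)} = \left(-6\right) 302 = -1812$)
$n = 449903$ ($n = 1461150 - 1011247 = 449903$)
$V{\left(583 \right)} - n = -1812 - 449903 = -451715$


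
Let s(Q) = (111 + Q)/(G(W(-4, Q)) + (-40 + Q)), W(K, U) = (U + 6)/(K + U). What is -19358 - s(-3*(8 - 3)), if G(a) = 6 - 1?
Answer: -483902/25 ≈ -19356.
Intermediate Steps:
W(K, U) = (6 + U)/(K + U)
G(a) = 5
s(Q) = (111 + Q)/(-35 + Q) (s(Q) = (111 + Q)/(5 + (-40 + Q)) = (111 + Q)/(-35 + Q))
-19358 - s(-3*(8 - 3)) = -19358 - (111 - 3*(8 - 3))/(-35 - 3*(8 - 3)) = -19358 - (111 - 3*5)/(-35 - 3*5) = -19358 - (111 - 15)/(-35 - 15) = -19358 - 96/(-50) = -19358 - (-1)*96/50 = -19358 - 1*(-48/25) = -19358 + 48/25 = -483902/25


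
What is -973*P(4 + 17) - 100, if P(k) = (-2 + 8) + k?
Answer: -26371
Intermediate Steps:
P(k) = 6 + k
-973*P(4 + 17) - 100 = -973*(6 + (4 + 17)) - 100 = -973*(6 + 21) - 100 = -973*27 - 100 = -26271 - 100 = -26371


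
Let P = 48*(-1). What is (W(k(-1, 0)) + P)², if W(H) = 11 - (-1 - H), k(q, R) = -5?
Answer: 1681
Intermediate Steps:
P = -48
W(H) = 12 + H (W(H) = 11 + (1 + H) = 12 + H)
(W(k(-1, 0)) + P)² = ((12 - 5) - 48)² = (7 - 48)² = (-41)² = 1681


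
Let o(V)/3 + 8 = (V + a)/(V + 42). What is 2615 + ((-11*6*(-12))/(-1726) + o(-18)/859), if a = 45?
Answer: 15505487933/5930536 ≈ 2614.5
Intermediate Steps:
o(V) = -24 + 3*(45 + V)/(42 + V) (o(V) = -24 + 3*((V + 45)/(V + 42)) = -24 + 3*((45 + V)/(42 + V)) = -24 + 3*(45 + V)/(42 + V))
2615 + ((-11*6*(-12))/(-1726) + o(-18)/859) = 2615 + ((-11*6*(-12))/(-1726) + (3*(-291 - 7*(-18))/(42 - 18))/859) = 2615 + (-66*(-12)*(-1/1726) + (3*(-291 + 126)/24)*(1/859)) = 2615 + (792*(-1/1726) + (3*(1/24)*(-165))*(1/859)) = 2615 + (-396/863 - 165/8*1/859) = 2615 + (-396/863 - 165/6872) = 2615 - 2863707/5930536 = 15505487933/5930536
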